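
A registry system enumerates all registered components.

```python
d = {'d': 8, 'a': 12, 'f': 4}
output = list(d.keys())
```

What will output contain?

Step 1: d.keys() returns the dictionary keys in insertion order.
Therefore output = ['d', 'a', 'f'].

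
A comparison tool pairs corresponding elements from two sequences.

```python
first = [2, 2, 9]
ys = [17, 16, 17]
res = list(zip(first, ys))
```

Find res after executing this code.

Step 1: zip pairs elements at same index:
  Index 0: (2, 17)
  Index 1: (2, 16)
  Index 2: (9, 17)
Therefore res = [(2, 17), (2, 16), (9, 17)].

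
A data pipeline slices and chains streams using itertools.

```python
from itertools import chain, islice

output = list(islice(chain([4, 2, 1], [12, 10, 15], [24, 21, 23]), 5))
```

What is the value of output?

Step 1: chain([4, 2, 1], [12, 10, 15], [24, 21, 23]) = [4, 2, 1, 12, 10, 15, 24, 21, 23].
Step 2: islice takes first 5 elements: [4, 2, 1, 12, 10].
Therefore output = [4, 2, 1, 12, 10].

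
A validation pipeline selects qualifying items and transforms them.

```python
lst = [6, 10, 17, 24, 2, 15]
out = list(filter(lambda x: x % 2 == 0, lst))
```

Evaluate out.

Step 1: Filter elements divisible by 2:
  6 % 2 = 0: kept
  10 % 2 = 0: kept
  17 % 2 = 1: removed
  24 % 2 = 0: kept
  2 % 2 = 0: kept
  15 % 2 = 1: removed
Therefore out = [6, 10, 24, 2].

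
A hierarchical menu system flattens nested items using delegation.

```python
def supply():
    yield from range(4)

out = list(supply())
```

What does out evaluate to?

Step 1: yield from delegates to the iterable, yielding each element.
Step 2: Collected values: [0, 1, 2, 3].
Therefore out = [0, 1, 2, 3].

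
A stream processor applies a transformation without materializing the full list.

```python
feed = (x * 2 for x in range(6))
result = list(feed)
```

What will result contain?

Step 1: For each x in range(6), compute x*2:
  x=0: 0*2 = 0
  x=1: 1*2 = 2
  x=2: 2*2 = 4
  x=3: 3*2 = 6
  x=4: 4*2 = 8
  x=5: 5*2 = 10
Therefore result = [0, 2, 4, 6, 8, 10].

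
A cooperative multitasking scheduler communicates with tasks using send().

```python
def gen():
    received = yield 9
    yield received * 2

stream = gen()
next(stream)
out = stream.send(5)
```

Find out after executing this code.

Step 1: next(stream) advances to first yield, producing 9.
Step 2: send(5) resumes, received = 5.
Step 3: yield received * 2 = 5 * 2 = 10.
Therefore out = 10.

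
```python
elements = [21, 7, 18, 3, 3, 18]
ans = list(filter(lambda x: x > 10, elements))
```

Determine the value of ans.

Step 1: Filter elements > 10:
  21: kept
  7: removed
  18: kept
  3: removed
  3: removed
  18: kept
Therefore ans = [21, 18, 18].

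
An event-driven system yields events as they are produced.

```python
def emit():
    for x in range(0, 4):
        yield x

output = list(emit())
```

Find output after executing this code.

Step 1: The generator yields each value from range(0, 4).
Step 2: list() consumes all yields: [0, 1, 2, 3].
Therefore output = [0, 1, 2, 3].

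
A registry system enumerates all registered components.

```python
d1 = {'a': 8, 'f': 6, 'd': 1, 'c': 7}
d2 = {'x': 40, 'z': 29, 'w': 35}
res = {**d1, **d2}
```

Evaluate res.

Step 1: Merge d1 and d2 (d2 values override on key conflicts).
Step 2: d1 has keys ['a', 'f', 'd', 'c'], d2 has keys ['x', 'z', 'w'].
Therefore res = {'a': 8, 'f': 6, 'd': 1, 'c': 7, 'x': 40, 'z': 29, 'w': 35}.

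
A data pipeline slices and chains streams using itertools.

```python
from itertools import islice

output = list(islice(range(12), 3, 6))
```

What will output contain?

Step 1: islice(range(12), 3, 6) takes elements at indices [3, 6).
Step 2: Elements: [3, 4, 5].
Therefore output = [3, 4, 5].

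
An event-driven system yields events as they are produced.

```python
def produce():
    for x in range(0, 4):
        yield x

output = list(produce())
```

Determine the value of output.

Step 1: The generator yields each value from range(0, 4).
Step 2: list() consumes all yields: [0, 1, 2, 3].
Therefore output = [0, 1, 2, 3].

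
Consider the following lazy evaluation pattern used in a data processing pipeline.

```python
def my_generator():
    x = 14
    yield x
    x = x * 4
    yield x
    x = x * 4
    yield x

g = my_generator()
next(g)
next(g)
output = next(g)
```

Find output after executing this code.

Step 1: Trace through generator execution:
  Yield 1: x starts at 14, yield 14
  Yield 2: x = 14 * 4 = 56, yield 56
  Yield 3: x = 56 * 4 = 224, yield 224
Step 2: First next() gets 14, second next() gets the second value, third next() yields 224.
Therefore output = 224.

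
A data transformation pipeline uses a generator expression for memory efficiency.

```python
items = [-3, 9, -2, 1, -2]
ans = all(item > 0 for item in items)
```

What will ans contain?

Step 1: Check item > 0 for each element in [-3, 9, -2, 1, -2]:
  -3 > 0: False
  9 > 0: True
  -2 > 0: False
  1 > 0: True
  -2 > 0: False
Step 2: all() returns False.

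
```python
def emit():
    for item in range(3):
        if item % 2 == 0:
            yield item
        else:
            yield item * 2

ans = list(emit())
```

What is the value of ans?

Step 1: For each item in range(3), yield item if even, else item*2:
  item=0 (even): yield 0
  item=1 (odd): yield 1*2 = 2
  item=2 (even): yield 2
Therefore ans = [0, 2, 2].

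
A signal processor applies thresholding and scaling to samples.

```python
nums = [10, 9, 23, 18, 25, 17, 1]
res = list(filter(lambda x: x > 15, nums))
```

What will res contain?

Step 1: Filter elements > 15:
  10: removed
  9: removed
  23: kept
  18: kept
  25: kept
  17: kept
  1: removed
Therefore res = [23, 18, 25, 17].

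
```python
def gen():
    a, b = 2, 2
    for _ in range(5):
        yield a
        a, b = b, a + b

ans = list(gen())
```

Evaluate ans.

Step 1: Fibonacci-like sequence starting with a=2, b=2:
  Iteration 1: yield a=2, then a,b = 2,4
  Iteration 2: yield a=2, then a,b = 4,6
  Iteration 3: yield a=4, then a,b = 6,10
  Iteration 4: yield a=6, then a,b = 10,16
  Iteration 5: yield a=10, then a,b = 16,26
Therefore ans = [2, 2, 4, 6, 10].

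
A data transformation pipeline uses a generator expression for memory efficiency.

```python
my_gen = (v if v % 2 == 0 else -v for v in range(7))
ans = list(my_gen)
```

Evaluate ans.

Step 1: For each v in range(7), yield v if even, else -v:
  v=0: even, yield 0
  v=1: odd, yield -1
  v=2: even, yield 2
  v=3: odd, yield -3
  v=4: even, yield 4
  v=5: odd, yield -5
  v=6: even, yield 6
Therefore ans = [0, -1, 2, -3, 4, -5, 6].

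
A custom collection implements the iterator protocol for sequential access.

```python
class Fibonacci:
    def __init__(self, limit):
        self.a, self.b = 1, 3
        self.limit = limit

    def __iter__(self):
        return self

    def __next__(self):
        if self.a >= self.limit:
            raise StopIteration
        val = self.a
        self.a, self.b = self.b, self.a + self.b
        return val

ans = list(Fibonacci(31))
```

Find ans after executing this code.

Step 1: Fibonacci-like sequence (a=1, b=3) until >= 31:
  Yield 1, then a,b = 3,4
  Yield 3, then a,b = 4,7
  Yield 4, then a,b = 7,11
  Yield 7, then a,b = 11,18
  Yield 11, then a,b = 18,29
  Yield 18, then a,b = 29,47
  Yield 29, then a,b = 47,76
Step 2: 47 >= 31, stop.
Therefore ans = [1, 3, 4, 7, 11, 18, 29].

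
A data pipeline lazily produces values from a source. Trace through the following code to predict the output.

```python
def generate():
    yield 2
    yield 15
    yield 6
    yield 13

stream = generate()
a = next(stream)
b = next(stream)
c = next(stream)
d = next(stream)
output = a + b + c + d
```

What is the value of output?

Step 1: Create generator and consume all values:
  a = next(stream) = 2
  b = next(stream) = 15
  c = next(stream) = 6
  d = next(stream) = 13
Step 2: output = 2 + 15 + 6 + 13 = 36.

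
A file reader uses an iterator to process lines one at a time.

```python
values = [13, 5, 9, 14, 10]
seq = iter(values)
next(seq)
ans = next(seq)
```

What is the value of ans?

Step 1: Create iterator over [13, 5, 9, 14, 10].
Step 2: next() consumes 13.
Step 3: next() returns 5.
Therefore ans = 5.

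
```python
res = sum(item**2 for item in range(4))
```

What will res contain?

Step 1: Compute item**2 for each item in range(4):
  item=0: 0**2 = 0
  item=1: 1**2 = 1
  item=2: 2**2 = 4
  item=3: 3**2 = 9
Step 2: sum = 0 + 1 + 4 + 9 = 14.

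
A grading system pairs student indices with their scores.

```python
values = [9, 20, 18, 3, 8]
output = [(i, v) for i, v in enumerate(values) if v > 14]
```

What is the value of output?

Step 1: Filter enumerate([9, 20, 18, 3, 8]) keeping v > 14:
  (0, 9): 9 <= 14, excluded
  (1, 20): 20 > 14, included
  (2, 18): 18 > 14, included
  (3, 3): 3 <= 14, excluded
  (4, 8): 8 <= 14, excluded
Therefore output = [(1, 20), (2, 18)].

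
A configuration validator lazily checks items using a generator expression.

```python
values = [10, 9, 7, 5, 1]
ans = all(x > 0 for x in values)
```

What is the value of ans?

Step 1: Check x > 0 for each element in [10, 9, 7, 5, 1]:
  10 > 0: True
  9 > 0: True
  7 > 0: True
  5 > 0: True
  1 > 0: True
Step 2: all() returns True.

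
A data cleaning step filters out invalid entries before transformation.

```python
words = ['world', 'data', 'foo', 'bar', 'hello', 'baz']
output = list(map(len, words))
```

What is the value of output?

Step 1: Map len() to each word:
  'world' -> 5
  'data' -> 4
  'foo' -> 3
  'bar' -> 3
  'hello' -> 5
  'baz' -> 3
Therefore output = [5, 4, 3, 3, 5, 3].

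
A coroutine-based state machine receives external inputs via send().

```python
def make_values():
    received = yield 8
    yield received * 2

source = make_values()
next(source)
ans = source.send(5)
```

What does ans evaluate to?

Step 1: next(source) advances to first yield, producing 8.
Step 2: send(5) resumes, received = 5.
Step 3: yield received * 2 = 5 * 2 = 10.
Therefore ans = 10.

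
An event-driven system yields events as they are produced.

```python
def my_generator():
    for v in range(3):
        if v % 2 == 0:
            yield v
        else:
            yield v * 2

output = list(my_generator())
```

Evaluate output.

Step 1: For each v in range(3), yield v if even, else v*2:
  v=0 (even): yield 0
  v=1 (odd): yield 1*2 = 2
  v=2 (even): yield 2
Therefore output = [0, 2, 2].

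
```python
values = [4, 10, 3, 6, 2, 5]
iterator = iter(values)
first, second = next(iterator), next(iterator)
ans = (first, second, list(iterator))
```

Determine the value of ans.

Step 1: Create iterator over [4, 10, 3, 6, 2, 5].
Step 2: first = 4, second = 10.
Step 3: Remaining elements: [3, 6, 2, 5].
Therefore ans = (4, 10, [3, 6, 2, 5]).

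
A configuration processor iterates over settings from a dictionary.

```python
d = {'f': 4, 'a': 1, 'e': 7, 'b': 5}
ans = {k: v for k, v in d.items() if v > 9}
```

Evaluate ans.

Step 1: Filter items where value > 9:
  'f': 4 <= 9: removed
  'a': 1 <= 9: removed
  'e': 7 <= 9: removed
  'b': 5 <= 9: removed
Therefore ans = {}.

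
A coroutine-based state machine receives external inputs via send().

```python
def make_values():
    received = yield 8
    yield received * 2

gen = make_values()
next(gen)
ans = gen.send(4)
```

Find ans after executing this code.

Step 1: next(gen) advances to first yield, producing 8.
Step 2: send(4) resumes, received = 4.
Step 3: yield received * 2 = 4 * 2 = 8.
Therefore ans = 8.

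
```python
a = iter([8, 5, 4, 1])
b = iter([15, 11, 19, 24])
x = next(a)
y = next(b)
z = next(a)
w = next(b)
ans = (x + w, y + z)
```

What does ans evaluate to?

Step 1: a iterates [8, 5, 4, 1], b iterates [15, 11, 19, 24].
Step 2: x = next(a) = 8, y = next(b) = 15.
Step 3: z = next(a) = 5, w = next(b) = 11.
Step 4: ans = (8 + 11, 15 + 5) = (19, 20).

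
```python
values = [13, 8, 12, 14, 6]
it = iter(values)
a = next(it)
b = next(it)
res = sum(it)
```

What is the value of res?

Step 1: Create iterator over [13, 8, 12, 14, 6].
Step 2: a = next() = 13, b = next() = 8.
Step 3: sum() of remaining [12, 14, 6] = 32.
Therefore res = 32.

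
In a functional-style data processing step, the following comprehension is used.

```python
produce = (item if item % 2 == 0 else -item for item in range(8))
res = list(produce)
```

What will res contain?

Step 1: For each item in range(8), yield item if even, else -item:
  item=0: even, yield 0
  item=1: odd, yield -1
  item=2: even, yield 2
  item=3: odd, yield -3
  item=4: even, yield 4
  item=5: odd, yield -5
  item=6: even, yield 6
  item=7: odd, yield -7
Therefore res = [0, -1, 2, -3, 4, -5, 6, -7].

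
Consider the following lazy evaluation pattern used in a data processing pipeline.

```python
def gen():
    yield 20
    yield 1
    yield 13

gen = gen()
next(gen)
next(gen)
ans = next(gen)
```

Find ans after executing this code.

Step 1: gen() creates a generator.
Step 2: next(gen) yields 20 (consumed and discarded).
Step 3: next(gen) yields 1 (consumed and discarded).
Step 4: next(gen) yields 13, assigned to ans.
Therefore ans = 13.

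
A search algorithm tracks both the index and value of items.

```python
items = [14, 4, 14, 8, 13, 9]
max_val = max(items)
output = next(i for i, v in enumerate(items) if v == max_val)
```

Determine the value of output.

Step 1: max([14, 4, 14, 8, 13, 9]) = 14.
Step 2: Find first index where value == 14:
  Index 0: 14 == 14, found!
Therefore output = 0.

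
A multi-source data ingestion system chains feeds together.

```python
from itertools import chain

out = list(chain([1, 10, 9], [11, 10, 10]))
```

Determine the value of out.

Step 1: chain() concatenates iterables: [1, 10, 9] + [11, 10, 10].
Therefore out = [1, 10, 9, 11, 10, 10].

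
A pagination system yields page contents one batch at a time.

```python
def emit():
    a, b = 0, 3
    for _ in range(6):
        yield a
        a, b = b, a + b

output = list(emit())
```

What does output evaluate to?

Step 1: Fibonacci-like sequence starting with a=0, b=3:
  Iteration 1: yield a=0, then a,b = 3,3
  Iteration 2: yield a=3, then a,b = 3,6
  Iteration 3: yield a=3, then a,b = 6,9
  Iteration 4: yield a=6, then a,b = 9,15
  Iteration 5: yield a=9, then a,b = 15,24
  Iteration 6: yield a=15, then a,b = 24,39
Therefore output = [0, 3, 3, 6, 9, 15].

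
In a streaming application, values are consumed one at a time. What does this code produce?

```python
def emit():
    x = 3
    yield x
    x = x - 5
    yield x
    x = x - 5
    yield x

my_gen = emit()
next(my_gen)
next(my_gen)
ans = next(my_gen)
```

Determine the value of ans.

Step 1: Trace through generator execution:
  Yield 1: x starts at 3, yield 3
  Yield 2: x = 3 - 5 = -2, yield -2
  Yield 3: x = -2 - 5 = -7, yield -7
Step 2: First next() gets 3, second next() gets the second value, third next() yields -7.
Therefore ans = -7.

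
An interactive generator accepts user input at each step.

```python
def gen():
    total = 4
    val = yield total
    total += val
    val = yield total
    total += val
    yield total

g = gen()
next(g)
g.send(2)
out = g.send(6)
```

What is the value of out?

Step 1: next() -> yield total=4.
Step 2: send(2) -> val=2, total = 4+2 = 6, yield 6.
Step 3: send(6) -> val=6, total = 6+6 = 12, yield 12.
Therefore out = 12.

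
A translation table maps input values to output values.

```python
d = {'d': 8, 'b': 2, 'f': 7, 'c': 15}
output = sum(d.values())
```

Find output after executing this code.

Step 1: d.values() = [8, 2, 7, 15].
Step 2: sum = 32.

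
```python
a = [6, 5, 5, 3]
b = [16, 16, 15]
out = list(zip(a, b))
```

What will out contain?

Step 1: zip stops at shortest (len(a)=4, len(b)=3):
  Index 0: (6, 16)
  Index 1: (5, 16)
  Index 2: (5, 15)
Step 2: Last element of a (3) has no pair, dropped.
Therefore out = [(6, 16), (5, 16), (5, 15)].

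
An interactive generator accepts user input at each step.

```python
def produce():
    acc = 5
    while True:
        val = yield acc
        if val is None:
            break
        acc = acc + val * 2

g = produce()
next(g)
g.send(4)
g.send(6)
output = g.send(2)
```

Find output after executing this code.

Step 1: next() -> yield acc=5.
Step 2: send(4) -> val=4, acc = 5 + 4*2 = 13, yield 13.
Step 3: send(6) -> val=6, acc = 13 + 6*2 = 25, yield 25.
Step 4: send(2) -> val=2, acc = 25 + 2*2 = 29, yield 29.
Therefore output = 29.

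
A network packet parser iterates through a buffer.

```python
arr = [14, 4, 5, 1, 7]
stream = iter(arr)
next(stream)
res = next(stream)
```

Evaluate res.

Step 1: Create iterator over [14, 4, 5, 1, 7].
Step 2: next() consumes 14.
Step 3: next() returns 4.
Therefore res = 4.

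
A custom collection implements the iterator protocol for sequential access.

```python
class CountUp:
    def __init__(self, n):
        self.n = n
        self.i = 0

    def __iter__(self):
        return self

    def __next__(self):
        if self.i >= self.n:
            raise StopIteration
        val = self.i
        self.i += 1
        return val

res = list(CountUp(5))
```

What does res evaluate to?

Step 1: CountUp(5) creates an iterator counting 0 to 4.
Step 2: list() consumes all values: [0, 1, 2, 3, 4].
Therefore res = [0, 1, 2, 3, 4].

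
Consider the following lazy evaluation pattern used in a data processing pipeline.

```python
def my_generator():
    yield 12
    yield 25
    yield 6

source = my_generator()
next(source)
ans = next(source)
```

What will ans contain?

Step 1: my_generator() creates a generator.
Step 2: next(source) yields 12 (consumed and discarded).
Step 3: next(source) yields 25, assigned to ans.
Therefore ans = 25.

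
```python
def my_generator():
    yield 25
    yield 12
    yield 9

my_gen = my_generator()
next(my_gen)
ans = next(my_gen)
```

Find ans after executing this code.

Step 1: my_generator() creates a generator.
Step 2: next(my_gen) yields 25 (consumed and discarded).
Step 3: next(my_gen) yields 12, assigned to ans.
Therefore ans = 12.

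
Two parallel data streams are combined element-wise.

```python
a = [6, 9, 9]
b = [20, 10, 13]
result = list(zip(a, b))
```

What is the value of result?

Step 1: zip pairs elements at same index:
  Index 0: (6, 20)
  Index 1: (9, 10)
  Index 2: (9, 13)
Therefore result = [(6, 20), (9, 10), (9, 13)].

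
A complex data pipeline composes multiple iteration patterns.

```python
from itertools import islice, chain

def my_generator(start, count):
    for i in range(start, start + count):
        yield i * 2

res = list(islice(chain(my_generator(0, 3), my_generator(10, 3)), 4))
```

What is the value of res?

Step 1: my_generator(0, 3) yields [0, 2, 4].
Step 2: my_generator(10, 3) yields [20, 22, 24].
Step 3: chain concatenates: [0, 2, 4, 20, 22, 24].
Step 4: islice takes first 4: [0, 2, 4, 20].
Therefore res = [0, 2, 4, 20].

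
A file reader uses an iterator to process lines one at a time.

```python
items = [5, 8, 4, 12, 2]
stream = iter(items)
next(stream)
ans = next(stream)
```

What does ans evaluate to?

Step 1: Create iterator over [5, 8, 4, 12, 2].
Step 2: next() consumes 5.
Step 3: next() returns 8.
Therefore ans = 8.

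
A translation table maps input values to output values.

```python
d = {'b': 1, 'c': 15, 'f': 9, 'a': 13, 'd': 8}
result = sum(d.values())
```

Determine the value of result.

Step 1: d.values() = [1, 15, 9, 13, 8].
Step 2: sum = 46.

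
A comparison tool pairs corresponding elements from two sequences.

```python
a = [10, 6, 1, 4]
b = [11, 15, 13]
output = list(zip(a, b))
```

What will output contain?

Step 1: zip stops at shortest (len(a)=4, len(b)=3):
  Index 0: (10, 11)
  Index 1: (6, 15)
  Index 2: (1, 13)
Step 2: Last element of a (4) has no pair, dropped.
Therefore output = [(10, 11), (6, 15), (1, 13)].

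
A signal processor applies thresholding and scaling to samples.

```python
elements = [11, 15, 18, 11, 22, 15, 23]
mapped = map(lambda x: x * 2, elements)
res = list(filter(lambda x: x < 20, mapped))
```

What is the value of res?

Step 1: Map x * 2:
  11 -> 22
  15 -> 30
  18 -> 36
  11 -> 22
  22 -> 44
  15 -> 30
  23 -> 46
Step 2: Filter for < 20:
  22: removed
  30: removed
  36: removed
  22: removed
  44: removed
  30: removed
  46: removed
Therefore res = [].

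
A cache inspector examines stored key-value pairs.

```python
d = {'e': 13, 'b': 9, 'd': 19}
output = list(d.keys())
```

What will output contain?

Step 1: d.keys() returns the dictionary keys in insertion order.
Therefore output = ['e', 'b', 'd'].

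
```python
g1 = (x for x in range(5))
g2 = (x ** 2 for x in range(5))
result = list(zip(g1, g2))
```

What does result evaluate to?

Step 1: g1 produces [0, 1, 2, 3, 4].
Step 2: g2 produces [0, 1, 4, 9, 16].
Step 3: zip pairs them: [(0, 0), (1, 1), (2, 4), (3, 9), (4, 16)].
Therefore result = [(0, 0), (1, 1), (2, 4), (3, 9), (4, 16)].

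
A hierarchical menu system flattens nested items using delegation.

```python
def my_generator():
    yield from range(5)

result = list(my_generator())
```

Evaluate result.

Step 1: yield from delegates to the iterable, yielding each element.
Step 2: Collected values: [0, 1, 2, 3, 4].
Therefore result = [0, 1, 2, 3, 4].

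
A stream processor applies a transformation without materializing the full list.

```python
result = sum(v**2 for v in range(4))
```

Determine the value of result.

Step 1: Compute v**2 for each v in range(4):
  v=0: 0**2 = 0
  v=1: 1**2 = 1
  v=2: 2**2 = 4
  v=3: 3**2 = 9
Step 2: sum = 0 + 1 + 4 + 9 = 14.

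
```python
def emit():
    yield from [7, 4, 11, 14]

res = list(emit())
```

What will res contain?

Step 1: yield from delegates to the iterable, yielding each element.
Step 2: Collected values: [7, 4, 11, 14].
Therefore res = [7, 4, 11, 14].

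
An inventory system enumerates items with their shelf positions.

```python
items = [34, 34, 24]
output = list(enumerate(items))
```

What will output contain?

Step 1: enumerate pairs each element with its index:
  (0, 34)
  (1, 34)
  (2, 24)
Therefore output = [(0, 34), (1, 34), (2, 24)].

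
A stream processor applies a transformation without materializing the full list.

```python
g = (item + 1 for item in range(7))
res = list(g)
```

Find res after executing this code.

Step 1: For each item in range(7), compute item+1:
  item=0: 0+1 = 1
  item=1: 1+1 = 2
  item=2: 2+1 = 3
  item=3: 3+1 = 4
  item=4: 4+1 = 5
  item=5: 5+1 = 6
  item=6: 6+1 = 7
Therefore res = [1, 2, 3, 4, 5, 6, 7].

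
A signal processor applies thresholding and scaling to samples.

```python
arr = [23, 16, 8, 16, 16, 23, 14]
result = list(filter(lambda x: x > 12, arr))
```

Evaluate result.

Step 1: Filter elements > 12:
  23: kept
  16: kept
  8: removed
  16: kept
  16: kept
  23: kept
  14: kept
Therefore result = [23, 16, 16, 16, 23, 14].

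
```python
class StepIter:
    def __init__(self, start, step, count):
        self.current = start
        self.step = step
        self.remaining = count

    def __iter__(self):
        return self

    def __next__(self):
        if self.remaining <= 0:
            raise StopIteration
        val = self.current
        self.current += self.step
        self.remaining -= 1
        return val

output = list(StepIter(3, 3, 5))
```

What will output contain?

Step 1: StepIter starts at 3, increments by 3, for 5 steps:
  Yield 3, then current += 3
  Yield 6, then current += 3
  Yield 9, then current += 3
  Yield 12, then current += 3
  Yield 15, then current += 3
Therefore output = [3, 6, 9, 12, 15].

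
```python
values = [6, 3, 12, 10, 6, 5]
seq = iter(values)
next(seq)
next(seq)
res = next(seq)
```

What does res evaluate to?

Step 1: Create iterator over [6, 3, 12, 10, 6, 5].
Step 2: next() consumes 6.
Step 3: next() consumes 3.
Step 4: next() returns 12.
Therefore res = 12.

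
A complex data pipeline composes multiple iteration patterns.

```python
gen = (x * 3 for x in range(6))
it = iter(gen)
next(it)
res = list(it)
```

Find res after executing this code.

Step 1: Generator produces [0, 3, 6, 9, 12, 15].
Step 2: next(it) consumes first element (0).
Step 3: list(it) collects remaining: [3, 6, 9, 12, 15].
Therefore res = [3, 6, 9, 12, 15].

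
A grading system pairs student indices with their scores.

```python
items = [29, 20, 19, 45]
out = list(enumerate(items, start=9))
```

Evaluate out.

Step 1: enumerate with start=9:
  (9, 29)
  (10, 20)
  (11, 19)
  (12, 45)
Therefore out = [(9, 29), (10, 20), (11, 19), (12, 45)].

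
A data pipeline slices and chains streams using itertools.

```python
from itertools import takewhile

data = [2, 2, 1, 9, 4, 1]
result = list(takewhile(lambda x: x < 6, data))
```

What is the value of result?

Step 1: takewhile stops at first element >= 6:
  2 < 6: take
  2 < 6: take
  1 < 6: take
  9 >= 6: stop
Therefore result = [2, 2, 1].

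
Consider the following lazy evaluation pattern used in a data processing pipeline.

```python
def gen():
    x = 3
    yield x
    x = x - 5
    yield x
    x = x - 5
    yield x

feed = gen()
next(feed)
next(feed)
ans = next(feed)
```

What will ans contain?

Step 1: Trace through generator execution:
  Yield 1: x starts at 3, yield 3
  Yield 2: x = 3 - 5 = -2, yield -2
  Yield 3: x = -2 - 5 = -7, yield -7
Step 2: First next() gets 3, second next() gets the second value, third next() yields -7.
Therefore ans = -7.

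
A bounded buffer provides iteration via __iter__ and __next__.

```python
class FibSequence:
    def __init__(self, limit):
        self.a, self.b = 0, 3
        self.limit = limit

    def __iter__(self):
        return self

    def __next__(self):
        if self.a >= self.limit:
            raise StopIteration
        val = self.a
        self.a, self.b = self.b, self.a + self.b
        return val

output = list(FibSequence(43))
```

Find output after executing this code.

Step 1: Fibonacci-like sequence (a=0, b=3) until >= 43:
  Yield 0, then a,b = 3,3
  Yield 3, then a,b = 3,6
  Yield 3, then a,b = 6,9
  Yield 6, then a,b = 9,15
  Yield 9, then a,b = 15,24
  Yield 15, then a,b = 24,39
  Yield 24, then a,b = 39,63
  Yield 39, then a,b = 63,102
Step 2: 63 >= 43, stop.
Therefore output = [0, 3, 3, 6, 9, 15, 24, 39].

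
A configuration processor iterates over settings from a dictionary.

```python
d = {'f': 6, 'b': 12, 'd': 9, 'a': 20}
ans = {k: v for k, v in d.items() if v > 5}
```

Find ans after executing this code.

Step 1: Filter items where value > 5:
  'f': 6 > 5: kept
  'b': 12 > 5: kept
  'd': 9 > 5: kept
  'a': 20 > 5: kept
Therefore ans = {'f': 6, 'b': 12, 'd': 9, 'a': 20}.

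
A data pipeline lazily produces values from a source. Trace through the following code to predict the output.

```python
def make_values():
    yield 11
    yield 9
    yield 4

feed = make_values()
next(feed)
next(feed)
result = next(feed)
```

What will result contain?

Step 1: make_values() creates a generator.
Step 2: next(feed) yields 11 (consumed and discarded).
Step 3: next(feed) yields 9 (consumed and discarded).
Step 4: next(feed) yields 4, assigned to result.
Therefore result = 4.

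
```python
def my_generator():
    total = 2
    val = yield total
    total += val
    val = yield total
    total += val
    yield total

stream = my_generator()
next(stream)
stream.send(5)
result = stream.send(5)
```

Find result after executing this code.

Step 1: next() -> yield total=2.
Step 2: send(5) -> val=5, total = 2+5 = 7, yield 7.
Step 3: send(5) -> val=5, total = 7+5 = 12, yield 12.
Therefore result = 12.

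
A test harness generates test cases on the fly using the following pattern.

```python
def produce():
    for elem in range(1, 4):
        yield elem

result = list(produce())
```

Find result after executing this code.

Step 1: The generator yields each value from range(1, 4).
Step 2: list() consumes all yields: [1, 2, 3].
Therefore result = [1, 2, 3].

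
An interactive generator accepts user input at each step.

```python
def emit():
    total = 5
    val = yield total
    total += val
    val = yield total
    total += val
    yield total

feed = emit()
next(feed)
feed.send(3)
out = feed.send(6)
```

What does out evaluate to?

Step 1: next() -> yield total=5.
Step 2: send(3) -> val=3, total = 5+3 = 8, yield 8.
Step 3: send(6) -> val=6, total = 8+6 = 14, yield 14.
Therefore out = 14.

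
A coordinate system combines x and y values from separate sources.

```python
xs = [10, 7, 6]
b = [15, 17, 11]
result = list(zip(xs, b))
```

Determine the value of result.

Step 1: zip pairs elements at same index:
  Index 0: (10, 15)
  Index 1: (7, 17)
  Index 2: (6, 11)
Therefore result = [(10, 15), (7, 17), (6, 11)].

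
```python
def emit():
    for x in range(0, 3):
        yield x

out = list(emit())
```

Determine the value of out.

Step 1: The generator yields each value from range(0, 3).
Step 2: list() consumes all yields: [0, 1, 2].
Therefore out = [0, 1, 2].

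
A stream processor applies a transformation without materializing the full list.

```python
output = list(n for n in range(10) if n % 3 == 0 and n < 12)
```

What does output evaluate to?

Step 1: Filter range(10) where n % 3 == 0 and n < 12:
  n=0: both conditions met, included
  n=1: excluded (1 % 3 != 0)
  n=2: excluded (2 % 3 != 0)
  n=3: both conditions met, included
  n=4: excluded (4 % 3 != 0)
  n=5: excluded (5 % 3 != 0)
  n=6: both conditions met, included
  n=7: excluded (7 % 3 != 0)
  n=8: excluded (8 % 3 != 0)
  n=9: both conditions met, included
Therefore output = [0, 3, 6, 9].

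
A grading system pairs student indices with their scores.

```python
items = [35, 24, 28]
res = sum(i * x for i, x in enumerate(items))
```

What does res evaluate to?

Step 1: Compute i * x for each (i, x) in enumerate([35, 24, 28]):
  i=0, x=35: 0*35 = 0
  i=1, x=24: 1*24 = 24
  i=2, x=28: 2*28 = 56
Step 2: sum = 0 + 24 + 56 = 80.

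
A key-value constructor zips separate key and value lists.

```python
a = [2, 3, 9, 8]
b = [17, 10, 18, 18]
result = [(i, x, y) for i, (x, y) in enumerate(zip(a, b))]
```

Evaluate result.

Step 1: enumerate(zip(a, b)) gives index with paired elements:
  i=0: (2, 17)
  i=1: (3, 10)
  i=2: (9, 18)
  i=3: (8, 18)
Therefore result = [(0, 2, 17), (1, 3, 10), (2, 9, 18), (3, 8, 18)].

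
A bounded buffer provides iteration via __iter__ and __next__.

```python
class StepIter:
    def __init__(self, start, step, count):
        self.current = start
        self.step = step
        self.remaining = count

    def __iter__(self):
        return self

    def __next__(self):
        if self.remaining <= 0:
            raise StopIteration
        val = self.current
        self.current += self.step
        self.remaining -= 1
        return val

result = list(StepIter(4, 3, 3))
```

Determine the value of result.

Step 1: StepIter starts at 4, increments by 3, for 3 steps:
  Yield 4, then current += 3
  Yield 7, then current += 3
  Yield 10, then current += 3
Therefore result = [4, 7, 10].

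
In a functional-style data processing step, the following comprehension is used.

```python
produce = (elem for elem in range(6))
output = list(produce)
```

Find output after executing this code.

Step 1: Generator expression iterates range(6): [0, 1, 2, 3, 4, 5].
Step 2: list() collects all values.
Therefore output = [0, 1, 2, 3, 4, 5].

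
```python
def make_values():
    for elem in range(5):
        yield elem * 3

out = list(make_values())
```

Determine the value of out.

Step 1: For each elem in range(5), yield elem * 3:
  elem=0: yield 0 * 3 = 0
  elem=1: yield 1 * 3 = 3
  elem=2: yield 2 * 3 = 6
  elem=3: yield 3 * 3 = 9
  elem=4: yield 4 * 3 = 12
Therefore out = [0, 3, 6, 9, 12].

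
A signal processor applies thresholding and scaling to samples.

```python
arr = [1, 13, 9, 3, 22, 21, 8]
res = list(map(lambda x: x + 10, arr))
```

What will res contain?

Step 1: Apply lambda x: x + 10 to each element:
  1 -> 11
  13 -> 23
  9 -> 19
  3 -> 13
  22 -> 32
  21 -> 31
  8 -> 18
Therefore res = [11, 23, 19, 13, 32, 31, 18].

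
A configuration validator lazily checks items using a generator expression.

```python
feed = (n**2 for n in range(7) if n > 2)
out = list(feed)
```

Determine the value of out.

Step 1: For range(7), keep n > 2, then square:
  n=0: 0 <= 2, excluded
  n=1: 1 <= 2, excluded
  n=2: 2 <= 2, excluded
  n=3: 3 > 2, yield 3**2 = 9
  n=4: 4 > 2, yield 4**2 = 16
  n=5: 5 > 2, yield 5**2 = 25
  n=6: 6 > 2, yield 6**2 = 36
Therefore out = [9, 16, 25, 36].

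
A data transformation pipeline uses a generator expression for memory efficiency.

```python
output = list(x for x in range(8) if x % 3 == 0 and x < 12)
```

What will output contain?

Step 1: Filter range(8) where x % 3 == 0 and x < 12:
  x=0: both conditions met, included
  x=1: excluded (1 % 3 != 0)
  x=2: excluded (2 % 3 != 0)
  x=3: both conditions met, included
  x=4: excluded (4 % 3 != 0)
  x=5: excluded (5 % 3 != 0)
  x=6: both conditions met, included
  x=7: excluded (7 % 3 != 0)
Therefore output = [0, 3, 6].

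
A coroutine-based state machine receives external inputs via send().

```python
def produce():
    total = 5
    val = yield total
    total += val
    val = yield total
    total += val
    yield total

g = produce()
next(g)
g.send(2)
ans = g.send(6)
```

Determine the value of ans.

Step 1: next() -> yield total=5.
Step 2: send(2) -> val=2, total = 5+2 = 7, yield 7.
Step 3: send(6) -> val=6, total = 7+6 = 13, yield 13.
Therefore ans = 13.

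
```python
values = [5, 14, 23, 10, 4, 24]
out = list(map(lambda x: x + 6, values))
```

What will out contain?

Step 1: Apply lambda x: x + 6 to each element:
  5 -> 11
  14 -> 20
  23 -> 29
  10 -> 16
  4 -> 10
  24 -> 30
Therefore out = [11, 20, 29, 16, 10, 30].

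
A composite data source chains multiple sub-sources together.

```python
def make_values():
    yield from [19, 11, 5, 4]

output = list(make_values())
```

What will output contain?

Step 1: yield from delegates to the iterable, yielding each element.
Step 2: Collected values: [19, 11, 5, 4].
Therefore output = [19, 11, 5, 4].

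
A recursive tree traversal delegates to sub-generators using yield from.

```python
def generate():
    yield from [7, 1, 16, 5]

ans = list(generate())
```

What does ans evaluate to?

Step 1: yield from delegates to the iterable, yielding each element.
Step 2: Collected values: [7, 1, 16, 5].
Therefore ans = [7, 1, 16, 5].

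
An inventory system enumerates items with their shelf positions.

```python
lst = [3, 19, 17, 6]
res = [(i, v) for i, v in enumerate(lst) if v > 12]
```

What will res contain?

Step 1: Filter enumerate([3, 19, 17, 6]) keeping v > 12:
  (0, 3): 3 <= 12, excluded
  (1, 19): 19 > 12, included
  (2, 17): 17 > 12, included
  (3, 6): 6 <= 12, excluded
Therefore res = [(1, 19), (2, 17)].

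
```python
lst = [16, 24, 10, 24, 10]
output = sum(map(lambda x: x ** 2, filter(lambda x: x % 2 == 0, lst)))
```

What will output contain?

Step 1: Filter even numbers from [16, 24, 10, 24, 10]: [16, 24, 10, 24, 10]
Step 2: Square each: [256, 576, 100, 576, 100]
Step 3: Sum = 1608.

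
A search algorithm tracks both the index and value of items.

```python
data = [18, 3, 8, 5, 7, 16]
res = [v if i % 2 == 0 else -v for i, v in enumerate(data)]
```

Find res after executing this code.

Step 1: For each (i, v), keep v if i is even, negate if odd:
  i=0 (even): keep 18
  i=1 (odd): negate to -3
  i=2 (even): keep 8
  i=3 (odd): negate to -5
  i=4 (even): keep 7
  i=5 (odd): negate to -16
Therefore res = [18, -3, 8, -5, 7, -16].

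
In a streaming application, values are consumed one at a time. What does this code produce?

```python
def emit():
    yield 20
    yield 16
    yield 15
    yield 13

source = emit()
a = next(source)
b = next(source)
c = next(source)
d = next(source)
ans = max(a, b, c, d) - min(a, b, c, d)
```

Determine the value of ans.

Step 1: Create generator and consume all values:
  a = next(source) = 20
  b = next(source) = 16
  c = next(source) = 15
  d = next(source) = 13
Step 2: max = 20, min = 13, ans = 20 - 13 = 7.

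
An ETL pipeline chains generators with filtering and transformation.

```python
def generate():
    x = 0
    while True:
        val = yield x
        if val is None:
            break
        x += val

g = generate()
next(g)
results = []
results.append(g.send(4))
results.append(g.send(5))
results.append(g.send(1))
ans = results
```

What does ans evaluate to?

Step 1: next(g) -> yield 0.
Step 2: send(4) -> x = 4, yield 4.
Step 3: send(5) -> x = 9, yield 9.
Step 4: send(1) -> x = 10, yield 10.
Therefore ans = [4, 9, 10].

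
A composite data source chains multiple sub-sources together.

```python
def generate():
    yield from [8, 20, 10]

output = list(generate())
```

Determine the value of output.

Step 1: yield from delegates to the iterable, yielding each element.
Step 2: Collected values: [8, 20, 10].
Therefore output = [8, 20, 10].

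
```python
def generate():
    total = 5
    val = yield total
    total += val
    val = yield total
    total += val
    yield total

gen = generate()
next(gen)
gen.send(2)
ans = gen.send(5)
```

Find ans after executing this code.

Step 1: next() -> yield total=5.
Step 2: send(2) -> val=2, total = 5+2 = 7, yield 7.
Step 3: send(5) -> val=5, total = 7+5 = 12, yield 12.
Therefore ans = 12.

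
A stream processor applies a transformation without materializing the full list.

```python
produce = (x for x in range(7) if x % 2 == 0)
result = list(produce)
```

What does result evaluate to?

Step 1: Filter range(7) keeping only even values:
  x=0: even, included
  x=1: odd, excluded
  x=2: even, included
  x=3: odd, excluded
  x=4: even, included
  x=5: odd, excluded
  x=6: even, included
Therefore result = [0, 2, 4, 6].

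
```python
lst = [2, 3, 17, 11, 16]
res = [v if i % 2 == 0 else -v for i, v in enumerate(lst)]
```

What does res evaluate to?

Step 1: For each (i, v), keep v if i is even, negate if odd:
  i=0 (even): keep 2
  i=1 (odd): negate to -3
  i=2 (even): keep 17
  i=3 (odd): negate to -11
  i=4 (even): keep 16
Therefore res = [2, -3, 17, -11, 16].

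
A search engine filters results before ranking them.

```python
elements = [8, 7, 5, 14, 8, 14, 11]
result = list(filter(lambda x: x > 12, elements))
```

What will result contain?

Step 1: Filter elements > 12:
  8: removed
  7: removed
  5: removed
  14: kept
  8: removed
  14: kept
  11: removed
Therefore result = [14, 14].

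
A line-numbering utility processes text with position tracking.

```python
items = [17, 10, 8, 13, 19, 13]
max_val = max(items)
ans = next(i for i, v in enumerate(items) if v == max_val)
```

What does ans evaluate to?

Step 1: max([17, 10, 8, 13, 19, 13]) = 19.
Step 2: Find first index where value == 19:
  Index 0: 17 != 19
  Index 1: 10 != 19
  Index 2: 8 != 19
  Index 3: 13 != 19
  Index 4: 19 == 19, found!
Therefore ans = 4.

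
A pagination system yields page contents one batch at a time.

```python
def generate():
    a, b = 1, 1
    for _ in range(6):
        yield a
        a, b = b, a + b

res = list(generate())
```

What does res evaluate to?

Step 1: Fibonacci-like sequence starting with a=1, b=1:
  Iteration 1: yield a=1, then a,b = 1,2
  Iteration 2: yield a=1, then a,b = 2,3
  Iteration 3: yield a=2, then a,b = 3,5
  Iteration 4: yield a=3, then a,b = 5,8
  Iteration 5: yield a=5, then a,b = 8,13
  Iteration 6: yield a=8, then a,b = 13,21
Therefore res = [1, 1, 2, 3, 5, 8].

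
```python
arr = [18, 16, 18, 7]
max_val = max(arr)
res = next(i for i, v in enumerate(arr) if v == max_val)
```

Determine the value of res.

Step 1: max([18, 16, 18, 7]) = 18.
Step 2: Find first index where value == 18:
  Index 0: 18 == 18, found!
Therefore res = 0.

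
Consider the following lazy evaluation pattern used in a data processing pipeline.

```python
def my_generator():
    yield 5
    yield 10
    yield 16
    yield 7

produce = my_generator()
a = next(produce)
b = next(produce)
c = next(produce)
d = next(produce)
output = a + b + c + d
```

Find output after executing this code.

Step 1: Create generator and consume all values:
  a = next(produce) = 5
  b = next(produce) = 10
  c = next(produce) = 16
  d = next(produce) = 7
Step 2: output = 5 + 10 + 16 + 7 = 38.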